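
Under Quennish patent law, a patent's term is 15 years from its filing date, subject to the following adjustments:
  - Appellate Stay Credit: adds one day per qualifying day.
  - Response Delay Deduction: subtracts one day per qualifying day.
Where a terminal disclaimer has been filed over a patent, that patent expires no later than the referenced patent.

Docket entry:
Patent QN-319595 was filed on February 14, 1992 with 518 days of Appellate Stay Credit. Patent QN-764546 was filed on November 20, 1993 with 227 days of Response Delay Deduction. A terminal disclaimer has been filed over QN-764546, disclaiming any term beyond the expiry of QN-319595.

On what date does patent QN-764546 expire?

April 7, 2008

Natural term of QN-764546:
  Base: filing + 15 years → 20 November 2008.
  Response Delay Deduction: −227 days → 7 April 2008.
Expiry of referenced patent QN-319595:
  Base: filing + 15 years → 14 February 2007.
  Appellate Stay Credit: +518 days → 16 July 2008.
Terminal disclaimer: QN-764546 expires on the earlier of 7 April 2008 and 16 July 2008.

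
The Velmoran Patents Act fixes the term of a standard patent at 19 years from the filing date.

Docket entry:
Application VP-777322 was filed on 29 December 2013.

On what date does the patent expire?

2032-12-29

Filing date + 19 years → 29 December 2032.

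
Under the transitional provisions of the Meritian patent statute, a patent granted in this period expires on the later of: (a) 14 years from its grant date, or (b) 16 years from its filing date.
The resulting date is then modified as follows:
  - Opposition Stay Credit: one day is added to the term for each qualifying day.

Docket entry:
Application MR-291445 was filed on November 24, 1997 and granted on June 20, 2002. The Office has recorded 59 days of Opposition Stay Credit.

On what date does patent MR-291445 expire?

(a) grant + 14 years → 20 June 2016.
(b) filing + 16 years → 24 November 2013.
Later of the two: 20 June 2016.
Opposition Stay Credit: +59 days → 18 August 2016.

2016-08-18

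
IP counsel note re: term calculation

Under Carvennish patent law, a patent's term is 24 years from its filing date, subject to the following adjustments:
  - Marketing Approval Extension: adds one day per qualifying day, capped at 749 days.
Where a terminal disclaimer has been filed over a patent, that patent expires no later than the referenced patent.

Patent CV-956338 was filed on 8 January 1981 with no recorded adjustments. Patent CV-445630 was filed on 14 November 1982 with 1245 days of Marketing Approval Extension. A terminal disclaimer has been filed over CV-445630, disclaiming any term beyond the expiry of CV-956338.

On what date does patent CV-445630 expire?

January 8, 2005

Natural term of CV-445630:
  Base: filing + 24 years → 14 November 2006.
  Marketing Approval Extension: 1245 days claimed exceeds the 749-day cap, so +749 days → 2 December 2008.
Expiry of referenced patent CV-956338:
  Base: filing + 24 years → 8 January 2005.
Terminal disclaimer: CV-445630 expires on the earlier of 2 December 2008 and 8 January 2005.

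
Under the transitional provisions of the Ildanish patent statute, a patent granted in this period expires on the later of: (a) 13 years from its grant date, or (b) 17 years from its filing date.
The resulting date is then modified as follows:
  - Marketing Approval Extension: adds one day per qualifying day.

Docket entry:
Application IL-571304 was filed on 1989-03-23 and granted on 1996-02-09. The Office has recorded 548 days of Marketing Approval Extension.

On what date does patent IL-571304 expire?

(a) grant + 13 years → 9 February 2009.
(b) filing + 17 years → 23 March 2006.
Later of the two: 9 February 2009.
Marketing Approval Extension: +548 days → 11 August 2010.

2010-08-11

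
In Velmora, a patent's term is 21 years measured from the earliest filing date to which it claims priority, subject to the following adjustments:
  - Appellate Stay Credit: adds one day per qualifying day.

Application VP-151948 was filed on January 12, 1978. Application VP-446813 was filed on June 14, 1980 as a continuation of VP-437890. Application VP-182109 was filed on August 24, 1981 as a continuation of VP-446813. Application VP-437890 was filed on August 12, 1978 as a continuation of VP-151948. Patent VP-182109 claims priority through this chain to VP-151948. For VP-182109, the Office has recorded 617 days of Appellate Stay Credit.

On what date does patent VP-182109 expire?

Earliest priority filing: 12 January 1978.
Base term: 12 January 1978 + 21 years → 12 January 1999.
Appellate Stay Credit: +617 days → 20 September 2000.

September 20, 2000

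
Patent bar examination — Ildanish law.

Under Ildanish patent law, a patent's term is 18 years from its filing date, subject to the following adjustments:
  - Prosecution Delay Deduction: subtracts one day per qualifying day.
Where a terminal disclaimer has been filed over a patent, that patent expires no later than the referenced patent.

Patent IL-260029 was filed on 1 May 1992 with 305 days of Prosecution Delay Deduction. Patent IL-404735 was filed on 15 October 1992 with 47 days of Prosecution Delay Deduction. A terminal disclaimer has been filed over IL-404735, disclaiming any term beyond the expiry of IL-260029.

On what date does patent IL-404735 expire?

June 30, 2009

Natural term of IL-404735:
  Base: filing + 18 years → 15 October 2010.
  Prosecution Delay Deduction: −47 days → 29 August 2010.
Expiry of referenced patent IL-260029:
  Base: filing + 18 years → 1 May 2010.
  Prosecution Delay Deduction: −305 days → 30 June 2009.
Terminal disclaimer: IL-404735 expires on the earlier of 29 August 2010 and 30 June 2009.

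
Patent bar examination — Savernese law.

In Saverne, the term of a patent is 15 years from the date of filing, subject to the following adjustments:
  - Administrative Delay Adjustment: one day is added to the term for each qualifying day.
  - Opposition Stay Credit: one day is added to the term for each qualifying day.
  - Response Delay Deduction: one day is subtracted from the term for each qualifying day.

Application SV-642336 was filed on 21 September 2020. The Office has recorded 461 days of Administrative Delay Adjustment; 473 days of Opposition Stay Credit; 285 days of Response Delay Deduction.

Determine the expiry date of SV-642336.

Base term: filing date + 15 years → 21 September 2035.
Administrative Delay Adjustment: +461 days → 25 December 2036.
Opposition Stay Credit: +473 days → 12 April 2038.
Response Delay Deduction: −285 days → 1 July 2037.

July 1, 2037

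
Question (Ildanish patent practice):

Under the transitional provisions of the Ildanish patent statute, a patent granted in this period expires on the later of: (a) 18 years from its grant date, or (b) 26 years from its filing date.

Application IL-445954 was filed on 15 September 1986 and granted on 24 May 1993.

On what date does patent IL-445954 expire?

(a) grant + 18 years → 24 May 2011.
(b) filing + 26 years → 15 September 2012.
Later of the two: 15 September 2012.

September 15, 2012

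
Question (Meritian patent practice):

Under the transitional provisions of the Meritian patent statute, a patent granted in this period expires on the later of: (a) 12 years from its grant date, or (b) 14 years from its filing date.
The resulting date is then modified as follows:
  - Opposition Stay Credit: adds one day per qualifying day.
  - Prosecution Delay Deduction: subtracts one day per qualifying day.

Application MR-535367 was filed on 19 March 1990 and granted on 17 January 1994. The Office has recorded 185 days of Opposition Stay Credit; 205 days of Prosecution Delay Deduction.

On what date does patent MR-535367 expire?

December 28, 2005

(a) grant + 12 years → 17 January 2006.
(b) filing + 14 years → 19 March 2004.
Later of the two: 17 January 2006.
Opposition Stay Credit: +185 days → 21 July 2006.
Prosecution Delay Deduction: −205 days → 28 December 2005.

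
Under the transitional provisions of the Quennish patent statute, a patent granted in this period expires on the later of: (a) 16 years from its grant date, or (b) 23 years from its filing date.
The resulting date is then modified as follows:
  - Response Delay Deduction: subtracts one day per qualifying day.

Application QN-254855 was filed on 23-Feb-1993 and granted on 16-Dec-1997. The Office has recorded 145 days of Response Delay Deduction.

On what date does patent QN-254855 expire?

(a) grant + 16 years → 16 December 2013.
(b) filing + 23 years → 23 February 2016.
Later of the two: 23 February 2016.
Response Delay Deduction: −145 days → 1 October 2015.

October 1, 2015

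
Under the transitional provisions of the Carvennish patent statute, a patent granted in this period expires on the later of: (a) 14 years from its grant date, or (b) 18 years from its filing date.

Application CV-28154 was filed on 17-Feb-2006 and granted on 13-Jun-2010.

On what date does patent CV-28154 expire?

(a) grant + 14 years → 13 June 2024.
(b) filing + 18 years → 17 February 2024.
Later of the two: 13 June 2024.

2024-06-13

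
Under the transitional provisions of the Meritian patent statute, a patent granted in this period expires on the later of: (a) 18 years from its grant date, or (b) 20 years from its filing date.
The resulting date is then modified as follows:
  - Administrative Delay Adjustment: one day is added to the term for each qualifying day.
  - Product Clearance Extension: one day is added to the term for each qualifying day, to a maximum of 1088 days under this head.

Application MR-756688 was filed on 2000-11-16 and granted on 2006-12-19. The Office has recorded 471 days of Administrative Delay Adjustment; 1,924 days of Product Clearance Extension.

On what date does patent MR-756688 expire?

2029-03-27

(a) grant + 18 years → 19 December 2024.
(b) filing + 20 years → 16 November 2020.
Later of the two: 19 December 2024.
Administrative Delay Adjustment: +471 days → 4 April 2026.
Product Clearance Extension: 1924 days claimed exceeds the 1088-day cap, so +1088 days → 27 March 2029.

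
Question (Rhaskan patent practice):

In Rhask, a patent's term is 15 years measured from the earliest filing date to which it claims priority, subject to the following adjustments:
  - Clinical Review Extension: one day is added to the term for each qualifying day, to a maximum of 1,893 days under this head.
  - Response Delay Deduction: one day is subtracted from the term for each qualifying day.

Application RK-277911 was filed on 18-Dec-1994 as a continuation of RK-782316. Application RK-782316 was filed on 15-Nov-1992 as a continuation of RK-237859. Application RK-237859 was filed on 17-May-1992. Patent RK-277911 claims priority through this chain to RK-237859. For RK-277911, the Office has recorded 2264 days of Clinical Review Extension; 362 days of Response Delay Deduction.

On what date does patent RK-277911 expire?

2011-07-26

Earliest priority filing: 17 May 1992.
Base term: 17 May 1992 + 15 years → 17 May 2007.
Clinical Review Extension: 2264 days claimed exceeds the 1893-day cap, so +1893 days → 22 July 2012.
Response Delay Deduction: −362 days → 26 July 2011.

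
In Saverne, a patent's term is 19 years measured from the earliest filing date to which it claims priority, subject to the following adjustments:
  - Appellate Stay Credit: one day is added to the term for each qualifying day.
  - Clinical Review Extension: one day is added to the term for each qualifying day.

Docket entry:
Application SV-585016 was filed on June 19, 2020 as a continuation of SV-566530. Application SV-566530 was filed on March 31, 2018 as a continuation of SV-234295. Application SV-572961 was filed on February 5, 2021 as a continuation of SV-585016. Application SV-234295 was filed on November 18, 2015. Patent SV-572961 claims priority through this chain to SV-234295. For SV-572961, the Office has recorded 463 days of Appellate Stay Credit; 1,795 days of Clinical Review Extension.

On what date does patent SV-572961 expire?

Earliest priority filing: 18 November 2015.
Base term: 18 November 2015 + 19 years → 18 November 2034.
Appellate Stay Credit: +463 days → 24 February 2036.
Clinical Review Extension: +1795 days → 23 January 2041.

January 23, 2041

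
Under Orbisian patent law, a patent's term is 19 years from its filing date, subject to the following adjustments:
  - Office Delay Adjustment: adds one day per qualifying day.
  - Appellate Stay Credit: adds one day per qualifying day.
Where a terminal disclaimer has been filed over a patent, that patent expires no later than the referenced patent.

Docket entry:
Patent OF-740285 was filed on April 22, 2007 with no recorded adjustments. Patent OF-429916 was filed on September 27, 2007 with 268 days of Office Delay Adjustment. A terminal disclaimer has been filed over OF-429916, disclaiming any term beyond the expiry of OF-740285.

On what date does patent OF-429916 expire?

Natural term of OF-429916:
  Base: filing + 19 years → 27 September 2026.
  Office Delay Adjustment: +268 days → 22 June 2027.
Expiry of referenced patent OF-740285:
  Base: filing + 19 years → 22 April 2026.
Terminal disclaimer: OF-429916 expires on the earlier of 22 June 2027 and 22 April 2026.

April 22, 2026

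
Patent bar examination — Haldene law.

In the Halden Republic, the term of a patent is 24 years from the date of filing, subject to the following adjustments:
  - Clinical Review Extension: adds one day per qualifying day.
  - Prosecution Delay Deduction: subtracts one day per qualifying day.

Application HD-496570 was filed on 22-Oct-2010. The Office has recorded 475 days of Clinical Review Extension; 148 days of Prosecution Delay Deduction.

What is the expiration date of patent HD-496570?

2035-09-14

Base term: filing date + 24 years → 22 October 2034.
Clinical Review Extension: +475 days → 9 February 2036.
Prosecution Delay Deduction: −148 days → 14 September 2035.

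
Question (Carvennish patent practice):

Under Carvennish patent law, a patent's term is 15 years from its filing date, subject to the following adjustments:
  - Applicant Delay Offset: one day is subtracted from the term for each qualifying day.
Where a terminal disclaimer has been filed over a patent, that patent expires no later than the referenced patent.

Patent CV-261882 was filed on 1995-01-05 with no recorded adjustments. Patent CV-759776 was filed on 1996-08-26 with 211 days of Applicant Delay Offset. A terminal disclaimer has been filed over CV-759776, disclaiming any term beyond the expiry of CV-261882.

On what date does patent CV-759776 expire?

January 5, 2010

Natural term of CV-759776:
  Base: filing + 15 years → 26 August 2011.
  Applicant Delay Offset: −211 days → 27 January 2011.
Expiry of referenced patent CV-261882:
  Base: filing + 15 years → 5 January 2010.
Terminal disclaimer: CV-759776 expires on the earlier of 27 January 2011 and 5 January 2010.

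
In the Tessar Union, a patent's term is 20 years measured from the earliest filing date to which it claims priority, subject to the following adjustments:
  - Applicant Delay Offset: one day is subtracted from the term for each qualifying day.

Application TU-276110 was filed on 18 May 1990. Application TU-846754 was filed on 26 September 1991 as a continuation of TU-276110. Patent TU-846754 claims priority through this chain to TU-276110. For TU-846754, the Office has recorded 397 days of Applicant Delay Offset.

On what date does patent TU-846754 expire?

Earliest priority filing: 18 May 1990.
Base term: 18 May 1990 + 20 years → 18 May 2010.
Applicant Delay Offset: −397 days → 16 April 2009.

April 16, 2009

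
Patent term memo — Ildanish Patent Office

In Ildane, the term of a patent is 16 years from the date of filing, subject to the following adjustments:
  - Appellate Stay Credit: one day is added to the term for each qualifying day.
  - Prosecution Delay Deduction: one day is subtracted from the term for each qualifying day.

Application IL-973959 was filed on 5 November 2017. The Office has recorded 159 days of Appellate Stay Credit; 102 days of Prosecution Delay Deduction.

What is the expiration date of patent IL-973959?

2034-01-01

Base term: filing date + 16 years → 5 November 2033.
Appellate Stay Credit: +159 days → 13 April 2034.
Prosecution Delay Deduction: −102 days → 1 January 2034.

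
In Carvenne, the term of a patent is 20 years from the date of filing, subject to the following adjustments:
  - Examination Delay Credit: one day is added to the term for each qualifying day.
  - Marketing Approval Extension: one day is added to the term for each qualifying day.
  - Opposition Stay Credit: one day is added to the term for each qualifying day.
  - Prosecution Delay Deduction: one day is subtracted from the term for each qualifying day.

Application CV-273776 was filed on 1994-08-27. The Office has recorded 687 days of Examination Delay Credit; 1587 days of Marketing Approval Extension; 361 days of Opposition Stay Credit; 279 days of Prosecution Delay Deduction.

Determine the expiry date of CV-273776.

Base term: filing date + 20 years → 27 August 2014.
Examination Delay Credit: +687 days → 14 July 2016.
Marketing Approval Extension: +1587 days → 17 November 2020.
Opposition Stay Credit: +361 days → 13 November 2021.
Prosecution Delay Deduction: −279 days → 7 February 2021.

2021-02-07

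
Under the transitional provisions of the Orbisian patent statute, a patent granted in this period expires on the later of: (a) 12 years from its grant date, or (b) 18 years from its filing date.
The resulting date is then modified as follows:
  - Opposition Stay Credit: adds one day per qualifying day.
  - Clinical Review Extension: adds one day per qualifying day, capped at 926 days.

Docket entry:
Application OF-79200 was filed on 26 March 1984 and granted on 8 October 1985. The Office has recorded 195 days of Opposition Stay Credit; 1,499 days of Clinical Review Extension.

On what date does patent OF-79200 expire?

(a) grant + 12 years → 8 October 1997.
(b) filing + 18 years → 26 March 2002.
Later of the two: 26 March 2002.
Opposition Stay Credit: +195 days → 7 October 2002.
Clinical Review Extension: 1499 days claimed exceeds the 926-day cap, so +926 days → 20 April 2005.

2005-04-20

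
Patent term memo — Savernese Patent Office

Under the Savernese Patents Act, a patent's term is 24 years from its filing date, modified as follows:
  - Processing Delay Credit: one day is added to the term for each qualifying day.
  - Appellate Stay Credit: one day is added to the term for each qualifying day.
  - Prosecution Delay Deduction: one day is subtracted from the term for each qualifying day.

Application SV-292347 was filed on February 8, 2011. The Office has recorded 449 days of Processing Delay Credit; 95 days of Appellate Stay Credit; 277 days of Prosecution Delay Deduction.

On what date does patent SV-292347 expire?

November 2, 2035

Base term: filing date + 24 years → 8 February 2035.
Processing Delay Credit: +449 days → 2 May 2036.
Appellate Stay Credit: +95 days → 5 August 2036.
Prosecution Delay Deduction: −277 days → 2 November 2035.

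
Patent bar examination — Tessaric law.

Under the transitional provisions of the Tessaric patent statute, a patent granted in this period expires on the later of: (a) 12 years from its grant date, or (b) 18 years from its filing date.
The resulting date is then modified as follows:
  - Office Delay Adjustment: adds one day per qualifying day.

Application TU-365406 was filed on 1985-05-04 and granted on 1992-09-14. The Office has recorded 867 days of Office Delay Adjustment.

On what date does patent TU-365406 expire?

(a) grant + 12 years → 14 September 2004.
(b) filing + 18 years → 4 May 2003.
Later of the two: 14 September 2004.
Office Delay Adjustment: +867 days → 29 January 2007.

January 29, 2007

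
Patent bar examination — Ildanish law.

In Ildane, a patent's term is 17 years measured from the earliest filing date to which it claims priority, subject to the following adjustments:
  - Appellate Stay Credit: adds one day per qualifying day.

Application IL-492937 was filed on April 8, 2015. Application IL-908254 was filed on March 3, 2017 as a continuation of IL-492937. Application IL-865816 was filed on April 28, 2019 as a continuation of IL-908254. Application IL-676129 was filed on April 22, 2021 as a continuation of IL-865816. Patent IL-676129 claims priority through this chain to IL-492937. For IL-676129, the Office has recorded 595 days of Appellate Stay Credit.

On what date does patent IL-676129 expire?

Earliest priority filing: 8 April 2015.
Base term: 8 April 2015 + 17 years → 8 April 2032.
Appellate Stay Credit: +595 days → 24 November 2033.

November 24, 2033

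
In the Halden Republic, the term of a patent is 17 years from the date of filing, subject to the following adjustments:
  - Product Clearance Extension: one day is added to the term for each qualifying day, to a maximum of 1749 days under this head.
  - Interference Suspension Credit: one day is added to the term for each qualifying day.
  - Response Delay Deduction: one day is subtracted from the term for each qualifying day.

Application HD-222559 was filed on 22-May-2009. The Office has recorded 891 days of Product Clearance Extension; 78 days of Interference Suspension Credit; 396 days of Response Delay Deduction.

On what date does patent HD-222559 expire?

Base term: filing date + 17 years → 22 May 2026.
Product Clearance Extension: 891 days (within the 1749-day cap) → +891 days → 29 October 2028.
Interference Suspension Credit: +78 days → 15 January 2029.
Response Delay Deduction: −396 days → 16 December 2027.

December 16, 2027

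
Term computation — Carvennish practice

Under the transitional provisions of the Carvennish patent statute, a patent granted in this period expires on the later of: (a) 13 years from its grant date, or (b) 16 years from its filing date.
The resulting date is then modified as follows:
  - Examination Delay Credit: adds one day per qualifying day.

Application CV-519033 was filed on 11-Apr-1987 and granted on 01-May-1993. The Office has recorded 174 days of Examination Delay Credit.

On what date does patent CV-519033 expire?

(a) grant + 13 years → 1 May 2006.
(b) filing + 16 years → 11 April 2003.
Later of the two: 1 May 2006.
Examination Delay Credit: +174 days → 22 October 2006.

2006-10-22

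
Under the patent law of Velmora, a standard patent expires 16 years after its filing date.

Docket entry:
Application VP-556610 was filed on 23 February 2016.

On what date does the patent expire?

Filing date + 16 years → 23 February 2032.

2032-02-23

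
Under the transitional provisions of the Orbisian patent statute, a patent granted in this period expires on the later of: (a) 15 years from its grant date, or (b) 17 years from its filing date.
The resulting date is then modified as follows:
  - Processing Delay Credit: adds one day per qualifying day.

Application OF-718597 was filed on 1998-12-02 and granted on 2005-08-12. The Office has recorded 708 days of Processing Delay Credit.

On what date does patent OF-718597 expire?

2022-07-21

(a) grant + 15 years → 12 August 2020.
(b) filing + 17 years → 2 December 2015.
Later of the two: 12 August 2020.
Processing Delay Credit: +708 days → 21 July 2022.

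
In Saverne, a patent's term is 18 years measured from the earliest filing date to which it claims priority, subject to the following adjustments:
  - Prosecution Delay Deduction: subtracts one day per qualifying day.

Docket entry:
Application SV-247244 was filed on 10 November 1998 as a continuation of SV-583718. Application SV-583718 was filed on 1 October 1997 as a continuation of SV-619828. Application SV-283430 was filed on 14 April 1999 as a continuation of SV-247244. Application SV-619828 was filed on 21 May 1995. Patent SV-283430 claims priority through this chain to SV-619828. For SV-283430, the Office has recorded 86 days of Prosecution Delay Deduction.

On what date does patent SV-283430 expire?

February 24, 2013

Earliest priority filing: 21 May 1995.
Base term: 21 May 1995 + 18 years → 21 May 2013.
Prosecution Delay Deduction: −86 days → 24 February 2013.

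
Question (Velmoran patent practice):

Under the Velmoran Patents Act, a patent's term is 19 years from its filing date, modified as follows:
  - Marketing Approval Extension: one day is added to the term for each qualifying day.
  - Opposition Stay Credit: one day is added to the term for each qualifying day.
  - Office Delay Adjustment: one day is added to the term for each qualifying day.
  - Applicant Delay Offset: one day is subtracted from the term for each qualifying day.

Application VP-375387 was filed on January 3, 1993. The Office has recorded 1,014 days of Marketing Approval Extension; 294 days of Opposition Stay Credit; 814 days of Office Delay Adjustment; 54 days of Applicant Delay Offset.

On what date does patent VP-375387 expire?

2017-09-01

Base term: filing date + 19 years → 3 January 2012.
Marketing Approval Extension: +1014 days → 13 October 2014.
Opposition Stay Credit: +294 days → 3 August 2015.
Office Delay Adjustment: +814 days → 25 October 2017.
Applicant Delay Offset: −54 days → 1 September 2017.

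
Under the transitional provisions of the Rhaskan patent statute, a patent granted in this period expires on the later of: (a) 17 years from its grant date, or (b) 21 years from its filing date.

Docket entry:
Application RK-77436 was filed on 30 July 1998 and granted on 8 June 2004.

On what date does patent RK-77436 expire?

June 8, 2021

(a) grant + 17 years → 8 June 2021.
(b) filing + 21 years → 30 July 2019.
Later of the two: 8 June 2021.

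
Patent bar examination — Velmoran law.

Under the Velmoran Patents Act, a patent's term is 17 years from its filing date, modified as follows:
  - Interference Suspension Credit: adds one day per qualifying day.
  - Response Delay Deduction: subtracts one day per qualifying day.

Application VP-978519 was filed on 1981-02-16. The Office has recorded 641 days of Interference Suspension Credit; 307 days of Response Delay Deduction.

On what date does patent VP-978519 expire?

1999-01-16

Base term: filing date + 17 years → 16 February 1998.
Interference Suspension Credit: +641 days → 19 November 1999.
Response Delay Deduction: −307 days → 16 January 1999.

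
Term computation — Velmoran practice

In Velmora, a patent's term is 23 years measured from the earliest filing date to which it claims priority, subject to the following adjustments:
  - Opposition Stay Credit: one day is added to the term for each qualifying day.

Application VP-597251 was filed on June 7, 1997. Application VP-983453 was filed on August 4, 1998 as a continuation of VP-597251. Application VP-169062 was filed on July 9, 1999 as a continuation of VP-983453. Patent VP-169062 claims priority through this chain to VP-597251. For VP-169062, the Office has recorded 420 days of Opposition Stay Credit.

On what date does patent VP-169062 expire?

Earliest priority filing: 7 June 1997.
Base term: 7 June 1997 + 23 years → 7 June 2020.
Opposition Stay Credit: +420 days → 1 August 2021.

2021-08-01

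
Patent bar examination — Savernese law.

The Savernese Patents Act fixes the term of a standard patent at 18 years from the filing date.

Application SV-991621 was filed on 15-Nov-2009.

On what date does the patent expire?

Filing date + 18 years → 15 November 2027.

November 15, 2027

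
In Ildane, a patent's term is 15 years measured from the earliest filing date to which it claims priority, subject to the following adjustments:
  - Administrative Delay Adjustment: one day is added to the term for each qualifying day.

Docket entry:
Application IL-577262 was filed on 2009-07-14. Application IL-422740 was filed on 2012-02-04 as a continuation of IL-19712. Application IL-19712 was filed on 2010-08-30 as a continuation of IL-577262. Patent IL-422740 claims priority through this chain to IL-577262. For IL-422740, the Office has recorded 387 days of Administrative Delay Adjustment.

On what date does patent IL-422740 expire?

2025-08-05

Earliest priority filing: 14 July 2009.
Base term: 14 July 2009 + 15 years → 14 July 2024.
Administrative Delay Adjustment: +387 days → 5 August 2025.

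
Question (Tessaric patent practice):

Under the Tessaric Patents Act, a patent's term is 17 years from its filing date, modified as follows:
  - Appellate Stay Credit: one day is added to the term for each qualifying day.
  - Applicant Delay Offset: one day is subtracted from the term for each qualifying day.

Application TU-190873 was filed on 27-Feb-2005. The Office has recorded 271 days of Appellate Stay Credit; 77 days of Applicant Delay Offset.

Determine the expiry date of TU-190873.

Base term: filing date + 17 years → 27 February 2022.
Appellate Stay Credit: +271 days → 25 November 2022.
Applicant Delay Offset: −77 days → 9 September 2022.

September 9, 2022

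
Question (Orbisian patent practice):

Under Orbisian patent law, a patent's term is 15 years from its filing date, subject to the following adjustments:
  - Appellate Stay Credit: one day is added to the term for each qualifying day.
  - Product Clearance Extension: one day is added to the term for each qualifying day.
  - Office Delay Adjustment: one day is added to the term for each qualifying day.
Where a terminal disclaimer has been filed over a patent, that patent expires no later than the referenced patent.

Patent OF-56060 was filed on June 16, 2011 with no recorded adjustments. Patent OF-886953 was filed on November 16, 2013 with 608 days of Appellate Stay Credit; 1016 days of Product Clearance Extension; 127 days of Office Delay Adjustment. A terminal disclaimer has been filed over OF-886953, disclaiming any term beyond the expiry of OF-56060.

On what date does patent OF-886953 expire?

June 16, 2026

Natural term of OF-886953:
  Base: filing + 15 years → 16 November 2028.
  Appellate Stay Credit: +608 days → 17 July 2030.
  Product Clearance Extension: +1016 days → 28 April 2033.
  Office Delay Adjustment: +127 days → 2 September 2033.
Expiry of referenced patent OF-56060:
  Base: filing + 15 years → 16 June 2026.
Terminal disclaimer: OF-886953 expires on the earlier of 2 September 2033 and 16 June 2026.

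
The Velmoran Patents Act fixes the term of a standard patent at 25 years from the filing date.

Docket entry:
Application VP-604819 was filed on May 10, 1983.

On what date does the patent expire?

Filing date + 25 years → 10 May 2008.

May 10, 2008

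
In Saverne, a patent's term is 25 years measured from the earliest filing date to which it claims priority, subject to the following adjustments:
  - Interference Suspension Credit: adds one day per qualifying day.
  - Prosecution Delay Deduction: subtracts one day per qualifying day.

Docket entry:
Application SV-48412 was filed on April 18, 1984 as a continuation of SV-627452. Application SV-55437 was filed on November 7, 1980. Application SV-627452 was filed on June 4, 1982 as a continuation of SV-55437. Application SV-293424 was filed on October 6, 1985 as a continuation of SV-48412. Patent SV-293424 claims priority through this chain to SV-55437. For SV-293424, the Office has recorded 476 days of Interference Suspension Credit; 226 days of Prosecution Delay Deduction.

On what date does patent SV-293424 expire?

Earliest priority filing: 7 November 1980.
Base term: 7 November 1980 + 25 years → 7 November 2005.
Interference Suspension Credit: +476 days → 26 February 2007.
Prosecution Delay Deduction: −226 days → 15 July 2006.

2006-07-15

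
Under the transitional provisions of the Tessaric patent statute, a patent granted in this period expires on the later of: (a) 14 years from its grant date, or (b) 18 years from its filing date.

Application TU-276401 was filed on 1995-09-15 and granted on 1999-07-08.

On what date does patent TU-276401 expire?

2013-09-15

(a) grant + 14 years → 8 July 2013.
(b) filing + 18 years → 15 September 2013.
Later of the two: 15 September 2013.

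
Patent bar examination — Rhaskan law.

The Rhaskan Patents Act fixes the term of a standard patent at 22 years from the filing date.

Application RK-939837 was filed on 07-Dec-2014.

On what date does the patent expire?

2036-12-07

Filing date + 22 years → 7 December 2036.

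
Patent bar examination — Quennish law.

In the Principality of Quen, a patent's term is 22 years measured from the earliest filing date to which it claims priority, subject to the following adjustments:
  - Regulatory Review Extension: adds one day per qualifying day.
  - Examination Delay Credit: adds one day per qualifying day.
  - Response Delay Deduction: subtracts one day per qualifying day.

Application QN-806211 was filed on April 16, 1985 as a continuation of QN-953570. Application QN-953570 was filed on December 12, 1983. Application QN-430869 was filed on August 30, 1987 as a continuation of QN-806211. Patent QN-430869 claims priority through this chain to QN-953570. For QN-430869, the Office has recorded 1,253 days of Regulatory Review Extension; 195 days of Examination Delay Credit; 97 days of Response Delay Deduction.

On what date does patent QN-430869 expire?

2009-08-24

Earliest priority filing: 12 December 1983.
Base term: 12 December 1983 + 22 years → 12 December 2005.
Regulatory Review Extension: +1253 days → 18 May 2009.
Examination Delay Credit: +195 days → 29 November 2009.
Response Delay Deduction: −97 days → 24 August 2009.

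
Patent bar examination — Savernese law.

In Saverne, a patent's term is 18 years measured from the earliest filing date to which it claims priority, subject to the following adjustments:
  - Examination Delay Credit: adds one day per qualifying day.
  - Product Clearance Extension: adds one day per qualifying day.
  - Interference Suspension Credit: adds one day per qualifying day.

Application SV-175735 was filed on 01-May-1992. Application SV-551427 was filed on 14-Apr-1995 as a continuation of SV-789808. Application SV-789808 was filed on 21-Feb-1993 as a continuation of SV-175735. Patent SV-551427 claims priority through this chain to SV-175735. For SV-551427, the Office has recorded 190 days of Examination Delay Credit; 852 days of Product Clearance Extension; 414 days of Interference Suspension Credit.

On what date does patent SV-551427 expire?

Earliest priority filing: 1 May 1992.
Base term: 1 May 1992 + 18 years → 1 May 2010.
Examination Delay Credit: +190 days → 7 November 2010.
Product Clearance Extension: +852 days → 8 March 2013.
Interference Suspension Credit: +414 days → 26 April 2014.

April 26, 2014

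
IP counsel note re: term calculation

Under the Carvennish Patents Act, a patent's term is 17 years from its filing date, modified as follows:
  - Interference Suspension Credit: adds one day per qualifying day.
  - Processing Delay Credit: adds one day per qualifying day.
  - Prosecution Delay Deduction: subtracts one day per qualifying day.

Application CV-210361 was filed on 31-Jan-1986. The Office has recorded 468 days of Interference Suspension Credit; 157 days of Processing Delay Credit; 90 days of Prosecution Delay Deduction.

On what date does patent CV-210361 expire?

July 19, 2004

Base term: filing date + 17 years → 31 January 2003.
Interference Suspension Credit: +468 days → 13 May 2004.
Processing Delay Credit: +157 days → 17 October 2004.
Prosecution Delay Deduction: −90 days → 19 July 2004.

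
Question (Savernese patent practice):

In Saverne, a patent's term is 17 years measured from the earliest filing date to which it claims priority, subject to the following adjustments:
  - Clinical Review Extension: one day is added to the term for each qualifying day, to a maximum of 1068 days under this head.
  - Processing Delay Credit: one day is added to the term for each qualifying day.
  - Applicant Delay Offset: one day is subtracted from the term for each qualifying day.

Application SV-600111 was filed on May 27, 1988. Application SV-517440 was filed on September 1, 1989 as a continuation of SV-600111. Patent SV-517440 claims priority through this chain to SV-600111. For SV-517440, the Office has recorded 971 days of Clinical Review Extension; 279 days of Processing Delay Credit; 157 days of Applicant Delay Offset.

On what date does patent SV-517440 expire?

Earliest priority filing: 27 May 1988.
Base term: 27 May 1988 + 17 years → 27 May 2005.
Clinical Review Extension: 971 days (within the 1068-day cap) → +971 days → 23 January 2008.
Processing Delay Credit: +279 days → 28 October 2008.
Applicant Delay Offset: −157 days → 24 May 2008.

2008-05-24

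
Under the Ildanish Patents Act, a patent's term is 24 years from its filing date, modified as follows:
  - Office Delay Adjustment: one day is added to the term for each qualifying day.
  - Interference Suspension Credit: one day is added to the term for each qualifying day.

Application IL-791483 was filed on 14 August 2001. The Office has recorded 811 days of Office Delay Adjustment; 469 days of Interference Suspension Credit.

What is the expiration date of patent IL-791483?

Base term: filing date + 24 years → 14 August 2025.
Office Delay Adjustment: +811 days → 3 November 2027.
Interference Suspension Credit: +469 days → 14 February 2029.

February 14, 2029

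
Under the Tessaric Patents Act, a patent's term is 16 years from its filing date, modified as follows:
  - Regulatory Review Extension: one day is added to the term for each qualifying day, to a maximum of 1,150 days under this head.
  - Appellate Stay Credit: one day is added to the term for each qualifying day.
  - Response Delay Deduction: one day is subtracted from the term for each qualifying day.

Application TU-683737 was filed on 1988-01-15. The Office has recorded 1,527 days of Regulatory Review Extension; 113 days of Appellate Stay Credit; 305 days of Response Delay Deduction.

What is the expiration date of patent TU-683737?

Base term: filing date + 16 years → 15 January 2004.
Regulatory Review Extension: 1527 days claimed exceeds the 1150-day cap, so +1150 days → 10 March 2007.
Appellate Stay Credit: +113 days → 1 July 2007.
Response Delay Deduction: −305 days → 30 August 2006.

2006-08-30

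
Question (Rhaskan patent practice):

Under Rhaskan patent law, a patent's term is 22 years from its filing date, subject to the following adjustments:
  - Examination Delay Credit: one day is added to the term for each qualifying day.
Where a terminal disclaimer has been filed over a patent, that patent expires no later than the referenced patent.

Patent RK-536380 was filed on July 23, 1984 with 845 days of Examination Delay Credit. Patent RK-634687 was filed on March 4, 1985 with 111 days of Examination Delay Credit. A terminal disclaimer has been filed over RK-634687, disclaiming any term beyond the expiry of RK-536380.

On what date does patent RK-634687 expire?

2007-06-23

Natural term of RK-634687:
  Base: filing + 22 years → 4 March 2007.
  Examination Delay Credit: +111 days → 23 June 2007.
Expiry of referenced patent RK-536380:
  Base: filing + 22 years → 23 July 2006.
  Examination Delay Credit: +845 days → 14 November 2008.
Terminal disclaimer: RK-634687 expires on the earlier of 23 June 2007 and 14 November 2008.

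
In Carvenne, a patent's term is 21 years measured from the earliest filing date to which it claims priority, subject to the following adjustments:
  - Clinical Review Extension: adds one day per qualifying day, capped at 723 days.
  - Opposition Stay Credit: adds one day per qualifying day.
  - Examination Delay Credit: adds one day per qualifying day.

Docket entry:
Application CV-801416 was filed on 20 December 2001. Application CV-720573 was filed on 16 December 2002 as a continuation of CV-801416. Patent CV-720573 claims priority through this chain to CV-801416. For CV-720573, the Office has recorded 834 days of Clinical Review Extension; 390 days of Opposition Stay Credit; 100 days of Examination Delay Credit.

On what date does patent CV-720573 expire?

2026-04-16

Earliest priority filing: 20 December 2001.
Base term: 20 December 2001 + 21 years → 20 December 2022.
Clinical Review Extension: 834 days claimed exceeds the 723-day cap, so +723 days → 12 December 2024.
Opposition Stay Credit: +390 days → 6 January 2026.
Examination Delay Credit: +100 days → 16 April 2026.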